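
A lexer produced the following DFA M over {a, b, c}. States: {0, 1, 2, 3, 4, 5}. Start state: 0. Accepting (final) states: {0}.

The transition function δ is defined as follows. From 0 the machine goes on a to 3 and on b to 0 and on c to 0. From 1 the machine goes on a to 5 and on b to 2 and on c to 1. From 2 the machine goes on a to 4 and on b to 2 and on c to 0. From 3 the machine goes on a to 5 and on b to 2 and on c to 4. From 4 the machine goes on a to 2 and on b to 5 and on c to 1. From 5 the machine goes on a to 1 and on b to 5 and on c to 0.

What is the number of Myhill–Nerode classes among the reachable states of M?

All states are reachable from the start state.
Start with accepting vs non-accepting: {0} | {1,2,3,4,5}.
Refine {1,2,3,4,5} on symbol c: members go to different blocks, giving {1,3,4} and {2,5}.
The partition is now stable with 3 blocks: {0} | {1,3,4} | {2,5}.

3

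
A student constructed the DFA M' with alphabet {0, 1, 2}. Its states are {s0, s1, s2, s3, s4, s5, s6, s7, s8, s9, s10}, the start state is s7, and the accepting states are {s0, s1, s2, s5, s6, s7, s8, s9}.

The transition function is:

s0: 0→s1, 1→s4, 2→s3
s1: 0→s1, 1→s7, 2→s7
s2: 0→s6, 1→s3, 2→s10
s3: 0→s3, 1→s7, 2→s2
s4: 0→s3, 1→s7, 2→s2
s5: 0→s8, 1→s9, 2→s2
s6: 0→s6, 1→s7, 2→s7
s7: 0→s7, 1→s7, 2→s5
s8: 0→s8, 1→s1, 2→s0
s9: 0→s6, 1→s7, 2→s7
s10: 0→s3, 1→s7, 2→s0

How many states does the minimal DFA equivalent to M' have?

5

Start with accepting vs non-accepting: {s0,s1,s2,s5,s6,s7,s8,s9} | {s3,s4,s10}.
On input 1, block {s0,s1,s2,s5,s6,s7,s8,s9} splits into {s1,s5,s6,s7,s8,s9} and {s0,s2}.
Refine {s1,s5,s6,s7,s8,s9} on symbol 2: members go to different blocks, giving {s1,s6,s7,s9} and {s5,s8}.
Refine {s1,s6,s7,s9} on symbol 2: members go to different blocks, giving {s1,s6,s9} and {s7}.
Stable partition: {s1,s6,s9} | {s3,s4,s10} | {s0,s2} | {s5,s8} | {s7} — 5 equivalence classes.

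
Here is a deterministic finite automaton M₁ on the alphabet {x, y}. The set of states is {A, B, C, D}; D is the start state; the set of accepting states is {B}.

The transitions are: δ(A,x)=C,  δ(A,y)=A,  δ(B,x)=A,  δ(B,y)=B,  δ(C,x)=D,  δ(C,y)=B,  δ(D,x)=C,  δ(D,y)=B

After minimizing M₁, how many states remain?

3

Start with accepting vs non-accepting: {B} | {A,C,D}.
On input y, block {A,C,D} splits into {C,D} and {A}.
No further refinement is possible. Final partition (3 blocks): {B} | {C,D} | {A}.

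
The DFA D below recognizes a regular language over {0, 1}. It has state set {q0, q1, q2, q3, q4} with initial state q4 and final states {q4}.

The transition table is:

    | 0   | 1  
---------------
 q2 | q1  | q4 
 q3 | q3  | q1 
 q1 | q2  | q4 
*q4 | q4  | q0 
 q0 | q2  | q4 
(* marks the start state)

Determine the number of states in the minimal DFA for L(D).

Reachable states from the start: {q0,q1,q2,q4}. Unreachable: {q3} — drop them.
Initial partition by acceptance: {q4} | {q0,q1,q2}.
No further refinement is possible. Final partition (2 blocks): {q4} | {q0,q1,q2}.

2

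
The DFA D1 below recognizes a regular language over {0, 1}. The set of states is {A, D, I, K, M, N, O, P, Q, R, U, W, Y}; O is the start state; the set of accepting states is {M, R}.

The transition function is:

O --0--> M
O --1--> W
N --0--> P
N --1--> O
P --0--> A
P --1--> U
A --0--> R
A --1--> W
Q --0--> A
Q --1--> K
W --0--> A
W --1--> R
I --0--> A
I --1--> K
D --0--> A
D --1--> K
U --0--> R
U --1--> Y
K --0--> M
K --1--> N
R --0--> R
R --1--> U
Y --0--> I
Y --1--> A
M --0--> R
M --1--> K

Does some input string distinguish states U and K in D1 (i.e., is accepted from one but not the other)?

States {D,Q} cannot be reached from the start state, so discard them.
Start with accepting vs non-accepting: {M,R} | {A,I,K,N,O,P,U,W,Y}.
Split {A,I,K,N,O,P,U,W,Y} by δ(·,0) → {I,N,P,W,Y} and {A,K,O,U}.
On input 0, block {I,N,P,W,Y} splits into {I,P,W} and {N,Y}.
Refine {I,P,W} on symbol 1: members go to different blocks, giving {I,P} and {W}.
Split {A,K,O,U} by δ(·,1) → {A,O} and {K,U}.
The partition is now stable with 6 blocks: {M,R} | {I,P} | {A,O} | {N,Y} | {W} | {K,U}.
U and K lie in the same block of the stable partition, so they are equivalent — no string distinguishes them.

No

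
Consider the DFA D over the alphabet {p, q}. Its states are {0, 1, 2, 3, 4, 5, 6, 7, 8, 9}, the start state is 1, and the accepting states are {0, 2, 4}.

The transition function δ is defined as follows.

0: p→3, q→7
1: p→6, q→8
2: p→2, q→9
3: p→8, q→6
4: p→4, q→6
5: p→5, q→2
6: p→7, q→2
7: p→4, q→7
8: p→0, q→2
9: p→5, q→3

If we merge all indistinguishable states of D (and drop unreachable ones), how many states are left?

10

All states are reachable from the start state.
Initial partition by acceptance: {0,2,4} | {1,3,5,6,7,8,9}.
On input p, block {0,2,4} splits into {2,4} and {0}.
Split {1,3,5,6,7,8,9} by δ(·,p) → {1,3,5,6,9} and {7} and {8}.
Refine {1,3,5,6,9} on symbol p: members go to different blocks, giving {1,5,9} and {3} and {6}.
Refine {2,4} on symbol q: members go to different blocks, giving {2} and {4}.
Split {1,5,9} by δ(·,p) → {5,9} and {1}.
On input q, block {5,9} splits into {5} and {9}.
No further refinement is possible. Final partition (10 blocks): {2} | {5} | {0} | {7} | {8} | {3} | {6} | {4} | {1} | {9}.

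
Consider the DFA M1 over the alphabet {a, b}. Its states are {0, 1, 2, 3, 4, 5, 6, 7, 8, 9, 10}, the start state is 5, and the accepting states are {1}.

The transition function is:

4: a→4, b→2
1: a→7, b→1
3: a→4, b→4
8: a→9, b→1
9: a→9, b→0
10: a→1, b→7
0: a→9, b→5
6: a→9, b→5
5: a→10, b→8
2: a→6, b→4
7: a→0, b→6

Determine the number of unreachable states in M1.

3

No path from 5 leads to 2, 3, 4; the other 8 states are all reachable.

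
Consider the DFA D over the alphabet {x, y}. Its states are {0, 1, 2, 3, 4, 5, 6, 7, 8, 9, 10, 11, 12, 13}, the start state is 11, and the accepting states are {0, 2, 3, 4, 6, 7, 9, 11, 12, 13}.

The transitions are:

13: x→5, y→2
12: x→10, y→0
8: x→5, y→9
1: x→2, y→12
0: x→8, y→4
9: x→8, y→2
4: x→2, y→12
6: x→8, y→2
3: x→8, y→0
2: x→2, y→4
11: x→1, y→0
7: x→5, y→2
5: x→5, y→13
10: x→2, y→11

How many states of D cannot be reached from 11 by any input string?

3

Starting at 11 and following transitions, the reachable set is {0, 1, 2, 4, 5, 8, 9, 10, 11, 12, 13}. That leaves 3, 6, 7 unreachable — 3 in total.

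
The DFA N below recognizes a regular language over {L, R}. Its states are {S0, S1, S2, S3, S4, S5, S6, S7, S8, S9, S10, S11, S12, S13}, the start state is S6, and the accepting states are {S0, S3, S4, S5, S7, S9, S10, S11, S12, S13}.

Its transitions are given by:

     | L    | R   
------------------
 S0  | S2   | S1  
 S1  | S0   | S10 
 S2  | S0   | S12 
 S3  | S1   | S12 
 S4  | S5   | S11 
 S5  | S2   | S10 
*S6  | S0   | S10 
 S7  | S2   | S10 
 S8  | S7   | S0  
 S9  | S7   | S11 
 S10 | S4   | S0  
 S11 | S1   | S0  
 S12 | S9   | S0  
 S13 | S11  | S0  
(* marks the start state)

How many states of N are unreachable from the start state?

BFS from S6 reaches {S0, S1, S2, S4, S5, S6, S7, S9, S10, S11, S12}; the 3 state(s) S3, S8, S13 are never visited.

3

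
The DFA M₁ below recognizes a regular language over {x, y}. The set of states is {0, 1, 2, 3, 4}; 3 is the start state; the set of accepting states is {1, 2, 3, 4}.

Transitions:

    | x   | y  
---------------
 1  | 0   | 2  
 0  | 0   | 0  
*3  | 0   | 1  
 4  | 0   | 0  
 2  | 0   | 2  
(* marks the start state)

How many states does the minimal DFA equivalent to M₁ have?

2

First remove the unreachable states {4}; 4 states remain.
Initial partition by acceptance: {1,2,3} | {0}.
Stable partition: {1,2,3} | {0} — 2 equivalence classes.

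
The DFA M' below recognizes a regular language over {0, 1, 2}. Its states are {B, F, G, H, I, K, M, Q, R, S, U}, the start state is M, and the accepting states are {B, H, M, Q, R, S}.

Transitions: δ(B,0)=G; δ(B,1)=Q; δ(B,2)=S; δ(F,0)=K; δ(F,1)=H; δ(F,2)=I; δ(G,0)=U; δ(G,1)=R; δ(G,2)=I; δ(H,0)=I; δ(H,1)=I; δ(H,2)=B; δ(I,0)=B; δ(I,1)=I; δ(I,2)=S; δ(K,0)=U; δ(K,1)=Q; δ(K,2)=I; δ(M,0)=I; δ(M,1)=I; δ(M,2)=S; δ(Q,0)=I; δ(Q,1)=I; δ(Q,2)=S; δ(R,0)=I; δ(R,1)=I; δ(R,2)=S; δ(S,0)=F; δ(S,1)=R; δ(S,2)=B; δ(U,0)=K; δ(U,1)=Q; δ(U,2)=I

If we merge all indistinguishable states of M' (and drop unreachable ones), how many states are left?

4

Initial partition by acceptance: {B,H,M,Q,R,S} | {F,G,I,K,U}.
On input 1, block {B,H,M,Q,R,S} splits into {H,M,Q,R} and {B,S}.
On input 0, block {F,G,I,K,U} splits into {F,G,K,U} and {I}.
The partition is now stable with 4 blocks: {H,M,Q,R} | {F,G,K,U} | {B,S} | {I}.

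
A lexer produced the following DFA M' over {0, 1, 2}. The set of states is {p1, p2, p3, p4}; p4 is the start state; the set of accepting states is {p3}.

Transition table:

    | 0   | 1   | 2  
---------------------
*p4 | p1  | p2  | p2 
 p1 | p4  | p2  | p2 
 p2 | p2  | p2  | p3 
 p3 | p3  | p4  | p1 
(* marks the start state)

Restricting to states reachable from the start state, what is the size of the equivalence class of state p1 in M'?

2

Every state is reachable, so we keep all 4.
Start with accepting vs non-accepting: {p3} | {p1,p2,p4}.
On input 2, block {p1,p2,p4} splits into {p1,p4} and {p2}.
The partition is now stable with 3 blocks: {p3} | {p1,p4} | {p2}.
State p1 belongs to the block {p1,p4}, which has 2 states.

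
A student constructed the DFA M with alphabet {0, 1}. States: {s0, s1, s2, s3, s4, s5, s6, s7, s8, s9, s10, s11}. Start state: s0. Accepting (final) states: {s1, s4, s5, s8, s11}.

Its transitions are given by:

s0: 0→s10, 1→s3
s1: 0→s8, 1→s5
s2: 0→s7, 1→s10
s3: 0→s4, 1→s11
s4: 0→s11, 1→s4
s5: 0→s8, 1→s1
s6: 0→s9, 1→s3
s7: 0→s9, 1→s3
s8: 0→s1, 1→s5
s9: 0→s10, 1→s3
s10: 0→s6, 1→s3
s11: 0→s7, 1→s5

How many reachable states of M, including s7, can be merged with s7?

States {s2} cannot be reached from the start state, so discard them.
Initial partition by acceptance: {s1,s4,s5,s8,s11} | {s0,s3,s6,s7,s9,s10}.
On input 0, block {s1,s4,s5,s8,s11} splits into {s1,s4,s5,s8} and {s11}.
Split {s1,s4,s5,s8} by δ(·,0) → {s1,s5,s8} and {s4}.
Split {s0,s3,s6,s7,s9,s10} by δ(·,0) → {s0,s6,s7,s9,s10} and {s3}.
The partition is now stable with 5 blocks: {s1,s5,s8} | {s0,s6,s7,s9,s10} | {s11} | {s4} | {s3}.
The equivalence class containing s7 is {s0,s6,s7,s9,s10}, of size 5.

5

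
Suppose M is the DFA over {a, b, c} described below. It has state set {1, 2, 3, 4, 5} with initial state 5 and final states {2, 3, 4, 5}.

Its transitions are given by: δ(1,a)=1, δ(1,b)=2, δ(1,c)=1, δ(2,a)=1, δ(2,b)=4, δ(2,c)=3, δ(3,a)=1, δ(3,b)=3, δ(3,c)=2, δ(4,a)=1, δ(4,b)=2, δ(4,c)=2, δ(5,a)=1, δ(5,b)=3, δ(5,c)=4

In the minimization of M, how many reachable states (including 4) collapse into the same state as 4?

4

Start with accepting vs non-accepting: {2,3,4,5} | {1}.
Stable partition: {2,3,4,5} | {1} — 2 equivalence classes.
The equivalence class containing 4 is {2,3,4,5}, of size 4.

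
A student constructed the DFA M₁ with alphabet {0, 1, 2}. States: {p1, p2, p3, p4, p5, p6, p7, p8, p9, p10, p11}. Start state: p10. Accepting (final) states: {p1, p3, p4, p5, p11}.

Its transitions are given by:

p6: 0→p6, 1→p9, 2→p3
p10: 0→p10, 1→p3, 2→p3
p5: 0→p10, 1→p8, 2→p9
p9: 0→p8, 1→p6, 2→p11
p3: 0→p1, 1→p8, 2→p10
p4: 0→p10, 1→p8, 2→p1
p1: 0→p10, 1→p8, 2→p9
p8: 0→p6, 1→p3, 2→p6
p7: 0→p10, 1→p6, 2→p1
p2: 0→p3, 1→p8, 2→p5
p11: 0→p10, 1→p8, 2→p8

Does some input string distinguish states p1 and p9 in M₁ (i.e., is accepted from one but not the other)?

Reachable states from the start: {p1,p3,p6,p8,p9,p10,p11}. Unreachable: {p2,p4,p5,p7} — drop them.
P0 = {p1,p3,p11} | {p6,p8,p9,p10}.
Refine {p1,p3,p11} on symbol 0: members go to different blocks, giving {p1,p11} and {p3}.
Refine {p6,p8,p9,p10} on symbol 1: members go to different blocks, giving {p6,p9} and {p8,p10}.
On input 2, block {p1,p11} splits into {p1} and {p11}.
Split {p6,p9} by δ(·,0) → {p6} and {p9}.
Refine {p8,p10} on symbol 0: members go to different blocks, giving {p8} and {p10}.
Stable partition: {p1} | {p6} | {p3} | {p8} | {p11} | {p9} | {p10} — 7 equivalence classes.
p1 and p9 end up in different blocks, so they are distinguishable. For instance, the string 'ε' is accepted from only p1.

Yes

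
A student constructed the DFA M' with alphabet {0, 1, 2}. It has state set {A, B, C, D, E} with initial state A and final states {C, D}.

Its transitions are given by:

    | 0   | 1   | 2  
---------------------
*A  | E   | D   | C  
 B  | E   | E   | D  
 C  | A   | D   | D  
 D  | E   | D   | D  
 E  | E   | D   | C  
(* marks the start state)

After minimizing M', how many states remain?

2

Reachable states from the start: {A,C,D,E}. Unreachable: {B} — drop them.
P0 = {C,D} | {A,E}.
No further refinement is possible. Final partition (2 blocks): {C,D} | {A,E}.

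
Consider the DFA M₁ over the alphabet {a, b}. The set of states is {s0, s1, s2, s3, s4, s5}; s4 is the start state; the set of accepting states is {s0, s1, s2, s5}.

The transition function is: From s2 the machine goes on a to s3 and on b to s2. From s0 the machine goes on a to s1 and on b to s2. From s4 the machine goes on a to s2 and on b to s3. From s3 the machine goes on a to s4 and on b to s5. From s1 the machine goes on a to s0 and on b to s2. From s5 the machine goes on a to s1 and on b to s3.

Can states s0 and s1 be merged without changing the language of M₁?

Initial partition by acceptance: {s0,s1,s2,s5} | {s3,s4}.
Refine {s0,s1,s2,s5} on symbol a: members go to different blocks, giving {s0,s1,s5} and {s2}.
On input b, block {s0,s1,s5} splits into {s0,s1} and {s5}.
On input a, block {s3,s4} splits into {s3} and {s4}.
Stable partition: {s0,s1} | {s3} | {s2} | {s5} | {s4} — 5 equivalence classes.
s0 and s1 lie in the same block of the stable partition, so they are equivalent — no string distinguishes them.

Yes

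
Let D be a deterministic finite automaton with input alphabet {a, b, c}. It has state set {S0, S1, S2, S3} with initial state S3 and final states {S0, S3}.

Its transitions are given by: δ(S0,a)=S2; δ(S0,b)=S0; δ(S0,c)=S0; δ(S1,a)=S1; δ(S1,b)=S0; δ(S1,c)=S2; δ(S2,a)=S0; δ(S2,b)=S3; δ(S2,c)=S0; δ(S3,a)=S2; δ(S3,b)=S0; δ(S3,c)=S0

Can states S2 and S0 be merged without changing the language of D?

No

Reachable states from the start: {S0,S2,S3}. Unreachable: {S1} — drop them.
Start with accepting vs non-accepting: {S0,S3} | {S2}.
The partition is now stable with 2 blocks: {S0,S3} | {S2}.
S2 and S0 end up in different blocks, so they are distinguishable. For instance, the string 'ε' is accepted from only S0.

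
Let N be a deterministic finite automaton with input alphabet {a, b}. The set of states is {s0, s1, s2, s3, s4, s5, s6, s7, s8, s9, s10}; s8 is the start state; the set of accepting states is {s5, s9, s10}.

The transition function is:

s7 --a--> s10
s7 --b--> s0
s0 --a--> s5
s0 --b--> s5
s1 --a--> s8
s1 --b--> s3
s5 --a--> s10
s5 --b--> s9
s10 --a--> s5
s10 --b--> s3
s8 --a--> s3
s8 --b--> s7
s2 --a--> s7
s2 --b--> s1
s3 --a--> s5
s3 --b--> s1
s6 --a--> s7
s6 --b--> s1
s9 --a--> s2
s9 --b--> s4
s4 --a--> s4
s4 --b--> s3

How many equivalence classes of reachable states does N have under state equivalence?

10

States {s6} cannot be reached from the start state, so discard them.
P0 = {s5,s9,s10} | {s0,s1,s2,s3,s4,s7,s8}.
Refine {s5,s9,s10} on symbol a: members go to different blocks, giving {s5,s10} and {s9}.
On input b, block {s5,s10} splits into {s5} and {s10}.
Split {s0,s1,s2,s3,s4,s7,s8} by δ(·,a) → {s1,s2,s4,s8} and {s0,s3} and {s7}.
Split {s1,s2,s4,s8} by δ(·,a) → {s1,s4} and {s2} and {s8}.
Split {s1,s4} by δ(·,a) → {s1} and {s4}.
On input b, block {s0,s3} splits into {s0} and {s3}.
Stable partition: {s5} | {s1} | {s9} | {s10} | {s0} | {s7} | {s2} | {s8} | {s4} | {s3} — 10 equivalence classes.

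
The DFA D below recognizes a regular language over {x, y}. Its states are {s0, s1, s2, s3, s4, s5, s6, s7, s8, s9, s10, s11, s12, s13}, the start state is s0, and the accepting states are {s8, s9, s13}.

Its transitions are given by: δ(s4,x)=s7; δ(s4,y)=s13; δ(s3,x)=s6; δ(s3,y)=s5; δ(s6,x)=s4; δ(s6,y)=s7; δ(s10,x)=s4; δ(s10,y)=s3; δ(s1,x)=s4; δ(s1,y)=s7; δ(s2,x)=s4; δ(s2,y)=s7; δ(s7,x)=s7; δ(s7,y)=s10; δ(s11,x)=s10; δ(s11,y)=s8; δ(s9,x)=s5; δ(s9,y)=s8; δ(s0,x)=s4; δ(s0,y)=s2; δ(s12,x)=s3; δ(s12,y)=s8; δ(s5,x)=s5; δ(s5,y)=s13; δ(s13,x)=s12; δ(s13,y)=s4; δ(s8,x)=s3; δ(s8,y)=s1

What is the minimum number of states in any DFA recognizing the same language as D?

First remove the unreachable states {s9,s11}; 12 states remain.
Start with accepting vs non-accepting: {s8,s13} | {s0,s1,s2,s3,s4,s5,s6,s7,s10,s12}.
Refine {s0,s1,s2,s3,s4,s5,s6,s7,s10,s12} on symbol y: members go to different blocks, giving {s0,s1,s2,s3,s6,s7,s10} and {s4,s5,s12}.
Refine {s8,s13} on symbol x: members go to different blocks, giving {s8} and {s13}.
Split {s0,s1,s2,s3,s6,s7,s10} by δ(·,x) → {s0,s1,s2,s6,s10} and {s3,s7}.
Split {s0,s1,s2,s6,s10} by δ(·,y) → {s1,s2,s6,s10} and {s0}.
Split {s4,s5,s12} by δ(·,x) → {s4,s12} and {s5}.
Split {s4,s12} by δ(·,y) → {s4} and {s12}.
Split {s3,s7} by δ(·,x) → {s3} and {s7}.
Refine {s1,s2,s6,s10} on symbol y: members go to different blocks, giving {s1,s2,s6} and {s10}.
No further refinement is possible. Final partition (10 blocks): {s8} | {s1,s2,s6} | {s4} | {s13} | {s3} | {s0} | {s5} | {s12} | {s7} | {s10}.

10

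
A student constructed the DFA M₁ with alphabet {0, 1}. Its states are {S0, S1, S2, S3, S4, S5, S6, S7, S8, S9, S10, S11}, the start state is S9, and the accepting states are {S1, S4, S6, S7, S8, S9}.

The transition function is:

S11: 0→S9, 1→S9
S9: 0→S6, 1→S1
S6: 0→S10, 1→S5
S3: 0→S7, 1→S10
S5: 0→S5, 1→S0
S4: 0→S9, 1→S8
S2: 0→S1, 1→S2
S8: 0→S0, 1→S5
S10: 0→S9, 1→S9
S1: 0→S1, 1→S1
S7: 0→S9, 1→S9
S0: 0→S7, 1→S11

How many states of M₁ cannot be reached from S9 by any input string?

4

Starting at S9 and following transitions, the reachable set is {S0, S1, S5, S6, S7, S9, S10, S11}. That leaves S2, S3, S4, S8 unreachable — 4 in total.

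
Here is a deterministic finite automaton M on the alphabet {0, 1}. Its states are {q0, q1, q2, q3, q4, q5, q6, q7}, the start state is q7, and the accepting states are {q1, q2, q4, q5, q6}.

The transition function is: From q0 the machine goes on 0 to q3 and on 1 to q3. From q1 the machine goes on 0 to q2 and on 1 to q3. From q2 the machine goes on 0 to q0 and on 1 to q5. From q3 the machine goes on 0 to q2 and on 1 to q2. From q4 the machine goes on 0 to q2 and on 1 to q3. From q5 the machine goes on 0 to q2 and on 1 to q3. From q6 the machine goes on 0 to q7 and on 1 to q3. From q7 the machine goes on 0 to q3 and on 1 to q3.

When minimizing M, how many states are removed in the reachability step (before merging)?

No path from q7 leads to q1, q4, q6; the other 5 states are all reachable.

3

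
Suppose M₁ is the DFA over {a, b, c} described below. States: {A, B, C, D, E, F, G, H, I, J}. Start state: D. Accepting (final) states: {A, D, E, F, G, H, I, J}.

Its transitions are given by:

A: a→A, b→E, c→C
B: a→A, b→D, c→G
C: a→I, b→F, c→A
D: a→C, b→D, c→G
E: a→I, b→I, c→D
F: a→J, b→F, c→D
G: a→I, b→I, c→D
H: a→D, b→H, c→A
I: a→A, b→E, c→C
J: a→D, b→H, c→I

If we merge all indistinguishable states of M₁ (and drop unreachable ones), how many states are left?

6

States {B} cannot be reached from the start state, so discard them.
Initial partition by acceptance: {A,D,E,F,G,H,I,J} | {C}.
On input a, block {A,D,E,F,G,H,I,J} splits into {A,E,F,G,H,I,J} and {D}.
Split {A,E,F,G,H,I,J} by δ(·,a) → {A,E,F,G,I} and {H,J}.
Refine {A,E,F,G,I} on symbol a: members go to different blocks, giving {A,E,G,I} and {F}.
Split {A,E,G,I} by δ(·,c) → {A,I} and {E,G}.
The partition is now stable with 6 blocks: {A,I} | {C} | {D} | {H,J} | {F} | {E,G}.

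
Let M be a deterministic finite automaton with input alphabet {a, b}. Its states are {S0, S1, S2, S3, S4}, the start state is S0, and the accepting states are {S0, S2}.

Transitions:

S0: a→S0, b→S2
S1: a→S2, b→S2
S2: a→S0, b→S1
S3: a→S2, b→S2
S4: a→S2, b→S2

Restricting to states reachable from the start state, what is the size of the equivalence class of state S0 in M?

1

Reachable states from the start: {S0,S1,S2}. Unreachable: {S3,S4} — drop them.
Start with accepting vs non-accepting: {S0,S2} | {S1}.
On input b, block {S0,S2} splits into {S0} and {S2}.
Stable partition: {S0} | {S1} | {S2} — 3 equivalence classes.
State S0 belongs to the block {S0}, which has 1 states.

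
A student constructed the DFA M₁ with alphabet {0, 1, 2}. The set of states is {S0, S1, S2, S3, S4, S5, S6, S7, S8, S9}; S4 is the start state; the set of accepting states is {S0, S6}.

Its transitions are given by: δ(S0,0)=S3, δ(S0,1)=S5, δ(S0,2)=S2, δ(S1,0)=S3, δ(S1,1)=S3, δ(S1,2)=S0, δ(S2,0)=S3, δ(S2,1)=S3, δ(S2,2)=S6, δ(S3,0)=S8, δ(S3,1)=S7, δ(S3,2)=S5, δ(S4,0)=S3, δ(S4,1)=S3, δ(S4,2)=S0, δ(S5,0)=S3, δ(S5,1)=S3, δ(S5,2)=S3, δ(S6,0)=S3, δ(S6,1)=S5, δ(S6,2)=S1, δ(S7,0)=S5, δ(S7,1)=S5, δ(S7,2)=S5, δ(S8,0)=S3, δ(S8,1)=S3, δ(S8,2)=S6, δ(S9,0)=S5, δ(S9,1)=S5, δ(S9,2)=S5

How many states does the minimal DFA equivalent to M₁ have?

Reachable states from the start: {S0,S1,S2,S3,S4,S5,S6,S7,S8}. Unreachable: {S9} — drop them.
P0 = {S0,S6} | {S1,S2,S3,S4,S5,S7,S8}.
Refine {S1,S2,S3,S4,S5,S7,S8} on symbol 2: members go to different blocks, giving {S1,S2,S4,S8} and {S3,S5,S7}.
Refine {S3,S5,S7} on symbol 0: members go to different blocks, giving {S5,S7} and {S3}.
On input 0, block {S5,S7} splits into {S5} and {S7}.
No further refinement is possible. Final partition (5 blocks): {S0,S6} | {S1,S2,S4,S8} | {S5} | {S3} | {S7}.

5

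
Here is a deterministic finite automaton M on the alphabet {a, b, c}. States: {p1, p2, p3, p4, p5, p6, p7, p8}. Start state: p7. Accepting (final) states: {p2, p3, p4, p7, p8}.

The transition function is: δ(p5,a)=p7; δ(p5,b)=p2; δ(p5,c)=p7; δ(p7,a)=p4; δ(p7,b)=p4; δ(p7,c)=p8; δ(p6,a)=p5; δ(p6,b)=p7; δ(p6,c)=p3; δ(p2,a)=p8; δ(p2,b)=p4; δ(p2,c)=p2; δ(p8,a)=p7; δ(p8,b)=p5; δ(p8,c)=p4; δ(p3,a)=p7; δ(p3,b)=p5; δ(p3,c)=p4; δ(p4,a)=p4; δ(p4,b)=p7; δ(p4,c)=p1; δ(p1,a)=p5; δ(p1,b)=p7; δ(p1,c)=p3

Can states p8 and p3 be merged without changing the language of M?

Yes

Reachable states from the start: {p1,p2,p3,p4,p5,p7,p8}. Unreachable: {p6} — drop them.
Start with accepting vs non-accepting: {p2,p3,p4,p7,p8} | {p1,p5}.
Split {p2,p3,p4,p7,p8} by δ(·,b) → {p2,p4,p7} and {p3,p8}.
Split {p2,p4,p7} by δ(·,a) → {p4,p7} and {p2}.
Split {p4,p7} by δ(·,c) → {p4} and {p7}.
Split {p1,p5} by δ(·,a) → {p1} and {p5}.
The partition is now stable with 6 blocks: {p4} | {p1} | {p3,p8} | {p2} | {p7} | {p5}.
p8 and p3 lie in the same block of the stable partition, so they are equivalent — no string distinguishes them.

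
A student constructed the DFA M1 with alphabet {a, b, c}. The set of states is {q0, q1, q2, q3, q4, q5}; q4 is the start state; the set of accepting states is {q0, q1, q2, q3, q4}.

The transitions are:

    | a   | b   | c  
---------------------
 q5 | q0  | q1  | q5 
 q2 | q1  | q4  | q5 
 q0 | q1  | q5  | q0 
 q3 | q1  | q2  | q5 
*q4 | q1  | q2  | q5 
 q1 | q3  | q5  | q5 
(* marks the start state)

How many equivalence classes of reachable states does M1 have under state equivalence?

4

Every state is reachable, so we keep all 6.
Initial partition by acceptance: {q0,q1,q2,q3,q4} | {q5}.
On input b, block {q0,q1,q2,q3,q4} splits into {q2,q3,q4} and {q0,q1}.
Split {q0,q1} by δ(·,a) → {q0} and {q1}.
Stable partition: {q2,q3,q4} | {q5} | {q0} | {q1} — 4 equivalence classes.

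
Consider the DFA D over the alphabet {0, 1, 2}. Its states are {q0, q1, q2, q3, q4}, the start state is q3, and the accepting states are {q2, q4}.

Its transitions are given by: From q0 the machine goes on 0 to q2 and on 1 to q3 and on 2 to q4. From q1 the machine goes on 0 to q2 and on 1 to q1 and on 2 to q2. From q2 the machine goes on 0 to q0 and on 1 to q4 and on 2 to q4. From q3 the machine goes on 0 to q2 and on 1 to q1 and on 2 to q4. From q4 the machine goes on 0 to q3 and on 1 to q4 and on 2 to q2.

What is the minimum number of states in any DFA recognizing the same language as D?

Initial partition by acceptance: {q2,q4} | {q0,q1,q3}.
No further refinement is possible. Final partition (2 blocks): {q2,q4} | {q0,q1,q3}.

2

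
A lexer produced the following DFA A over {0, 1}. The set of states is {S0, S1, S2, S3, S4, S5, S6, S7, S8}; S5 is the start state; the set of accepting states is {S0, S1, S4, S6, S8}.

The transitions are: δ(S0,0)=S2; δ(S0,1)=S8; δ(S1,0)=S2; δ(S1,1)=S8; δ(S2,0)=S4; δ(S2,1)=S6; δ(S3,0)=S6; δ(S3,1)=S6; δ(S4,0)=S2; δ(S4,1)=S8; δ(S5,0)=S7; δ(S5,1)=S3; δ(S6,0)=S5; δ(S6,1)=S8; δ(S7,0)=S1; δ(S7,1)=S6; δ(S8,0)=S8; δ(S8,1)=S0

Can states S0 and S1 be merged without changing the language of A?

P0 = {S0,S1,S4,S6,S8} | {S2,S3,S5,S7}.
Split {S0,S1,S4,S6,S8} by δ(·,0) → {S0,S1,S4,S6} and {S8}.
On input 0, block {S2,S3,S5,S7} splits into {S2,S3,S7} and {S5}.
On input 0, block {S0,S1,S4,S6} splits into {S0,S1,S4} and {S6}.
Refine {S2,S3,S7} on symbol 0: members go to different blocks, giving {S2,S7} and {S3}.
Stable partition: {S0,S1,S4} | {S2,S7} | {S8} | {S5} | {S6} | {S3} — 6 equivalence classes.
S0 and S1 lie in the same block of the stable partition, so they are equivalent — no string distinguishes them.

Yes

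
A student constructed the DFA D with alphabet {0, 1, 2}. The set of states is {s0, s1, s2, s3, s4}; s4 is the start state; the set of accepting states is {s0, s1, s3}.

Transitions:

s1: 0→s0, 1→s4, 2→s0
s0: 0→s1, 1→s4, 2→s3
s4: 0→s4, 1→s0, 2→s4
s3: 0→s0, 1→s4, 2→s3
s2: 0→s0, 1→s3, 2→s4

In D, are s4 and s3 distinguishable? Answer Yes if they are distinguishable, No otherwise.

Yes

States {s2} cannot be reached from the start state, so discard them.
Initial partition by acceptance: {s0,s1,s3} | {s4}.
No further refinement is possible. Final partition (2 blocks): {s0,s1,s3} | {s4}.
s4 and s3 end up in different blocks, so they are distinguishable. For instance, the string 'ε' is accepted from only s3.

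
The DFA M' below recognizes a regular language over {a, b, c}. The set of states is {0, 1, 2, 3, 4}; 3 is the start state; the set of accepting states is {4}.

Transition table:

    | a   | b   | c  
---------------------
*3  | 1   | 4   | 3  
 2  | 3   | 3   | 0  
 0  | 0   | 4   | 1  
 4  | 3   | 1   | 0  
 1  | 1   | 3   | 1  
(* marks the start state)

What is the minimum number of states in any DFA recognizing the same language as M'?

4

First remove the unreachable states {2}; 4 states remain.
P0 = {4} | {0,1,3}.
On input b, block {0,1,3} splits into {0,3} and {1}.
On input a, block {0,3} splits into {0} and {3}.
The partition is now stable with 4 blocks: {4} | {0} | {1} | {3}.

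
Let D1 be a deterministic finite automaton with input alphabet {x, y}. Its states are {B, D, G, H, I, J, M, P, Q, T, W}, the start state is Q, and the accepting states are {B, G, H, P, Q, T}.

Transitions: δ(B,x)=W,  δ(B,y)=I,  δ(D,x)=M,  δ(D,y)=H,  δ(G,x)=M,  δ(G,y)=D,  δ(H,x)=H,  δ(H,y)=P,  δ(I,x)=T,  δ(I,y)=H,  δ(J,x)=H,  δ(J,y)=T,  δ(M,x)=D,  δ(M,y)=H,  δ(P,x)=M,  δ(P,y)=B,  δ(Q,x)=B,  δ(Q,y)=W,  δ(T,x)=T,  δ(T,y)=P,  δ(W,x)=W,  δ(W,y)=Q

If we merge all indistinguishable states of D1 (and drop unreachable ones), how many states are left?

7

Reachable states from the start: {B,D,H,I,M,P,Q,T,W}. Unreachable: {G,J} — drop them.
Start with accepting vs non-accepting: {B,H,P,Q,T} | {D,I,M,W}.
On input x, block {B,H,P,Q,T} splits into {H,Q,T} and {B,P}.
On input x, block {H,Q,T} splits into {H,T} and {Q}.
Split {D,I,M,W} by δ(·,x) → {D,M,W} and {I}.
Refine {D,M,W} on symbol y: members go to different blocks, giving {D,M} and {W}.
Refine {B,P} on symbol x: members go to different blocks, giving {B} and {P}.
The partition is now stable with 7 blocks: {H,T} | {D,M} | {B} | {Q} | {I} | {W} | {P}.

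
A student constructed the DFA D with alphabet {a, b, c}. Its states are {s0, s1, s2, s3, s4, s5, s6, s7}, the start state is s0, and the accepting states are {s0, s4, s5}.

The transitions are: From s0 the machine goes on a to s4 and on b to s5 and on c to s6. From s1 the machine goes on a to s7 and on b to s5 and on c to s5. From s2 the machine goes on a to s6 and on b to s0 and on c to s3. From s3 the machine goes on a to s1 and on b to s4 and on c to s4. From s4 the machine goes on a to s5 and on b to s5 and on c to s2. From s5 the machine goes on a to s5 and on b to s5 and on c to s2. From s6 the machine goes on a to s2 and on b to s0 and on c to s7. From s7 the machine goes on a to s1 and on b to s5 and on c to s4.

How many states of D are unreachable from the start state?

A breadth-first search from the start state visits every state.

0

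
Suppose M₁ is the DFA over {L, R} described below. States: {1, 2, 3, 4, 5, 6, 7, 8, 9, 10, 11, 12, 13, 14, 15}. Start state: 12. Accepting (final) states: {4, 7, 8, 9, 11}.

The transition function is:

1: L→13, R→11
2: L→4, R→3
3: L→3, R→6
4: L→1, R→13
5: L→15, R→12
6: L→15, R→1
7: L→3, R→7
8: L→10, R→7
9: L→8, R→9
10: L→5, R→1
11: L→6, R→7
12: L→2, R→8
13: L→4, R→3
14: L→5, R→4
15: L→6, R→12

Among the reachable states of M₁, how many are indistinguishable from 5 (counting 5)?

First remove the unreachable states {9,14}; 13 states remain.
P0 = {4,7,8,11} | {1,2,3,5,6,10,12,13,15}.
Split {4,7,8,11} by δ(·,R) → {7,8,11} and {4}.
On input L, block {1,2,3,5,6,10,12,13,15} splits into {1,3,5,6,10,12,15} and {2,13}.
Split {1,3,5,6,10,12,15} by δ(·,L) → {3,5,6,10,15} and {1,12}.
On input R, block {3,5,6,10,15} splits into {5,6,10,15} and {3}.
Refine {7,8,11} on symbol L: members go to different blocks, giving {8,11} and {7}.
The partition is now stable with 7 blocks: {8,11} | {5,6,10,15} | {4} | {2,13} | {1,12} | {3} | {7}.
The equivalence class containing 5 is {5,6,10,15}, of size 4.

4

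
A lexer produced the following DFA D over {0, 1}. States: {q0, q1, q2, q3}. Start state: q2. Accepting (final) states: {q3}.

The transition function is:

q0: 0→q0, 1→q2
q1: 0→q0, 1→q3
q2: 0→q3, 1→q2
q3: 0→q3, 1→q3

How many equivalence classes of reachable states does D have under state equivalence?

2

Reachable states from the start: {q2,q3}. Unreachable: {q0,q1} — drop them.
P0 = {q3} | {q2}.
The partition is now stable with 2 blocks: {q3} | {q2}.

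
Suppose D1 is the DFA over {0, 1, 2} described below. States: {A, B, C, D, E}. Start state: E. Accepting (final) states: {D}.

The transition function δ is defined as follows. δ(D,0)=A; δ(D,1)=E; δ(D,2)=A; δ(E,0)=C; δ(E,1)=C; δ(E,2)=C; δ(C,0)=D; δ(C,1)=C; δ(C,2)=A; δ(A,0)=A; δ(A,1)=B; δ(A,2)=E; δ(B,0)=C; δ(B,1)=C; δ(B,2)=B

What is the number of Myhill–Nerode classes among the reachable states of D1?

Start with accepting vs non-accepting: {D} | {A,B,C,E}.
Split {A,B,C,E} by δ(·,0) → {A,B,E} and {C}.
Refine {A,B,E} on symbol 0: members go to different blocks, giving {B,E} and {A}.
Refine {B,E} on symbol 2: members go to different blocks, giving {B} and {E}.
The partition is now stable with 5 blocks: {D} | {B} | {C} | {A} | {E}.

5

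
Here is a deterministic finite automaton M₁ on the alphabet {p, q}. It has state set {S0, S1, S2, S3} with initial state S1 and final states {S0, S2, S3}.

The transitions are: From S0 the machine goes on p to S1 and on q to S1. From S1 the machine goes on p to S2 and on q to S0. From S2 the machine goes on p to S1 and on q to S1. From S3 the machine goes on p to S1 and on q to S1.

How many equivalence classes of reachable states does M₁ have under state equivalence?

2

States {S3} cannot be reached from the start state, so discard them.
Initial partition by acceptance: {S0,S2} | {S1}.
Stable partition: {S0,S2} | {S1} — 2 equivalence classes.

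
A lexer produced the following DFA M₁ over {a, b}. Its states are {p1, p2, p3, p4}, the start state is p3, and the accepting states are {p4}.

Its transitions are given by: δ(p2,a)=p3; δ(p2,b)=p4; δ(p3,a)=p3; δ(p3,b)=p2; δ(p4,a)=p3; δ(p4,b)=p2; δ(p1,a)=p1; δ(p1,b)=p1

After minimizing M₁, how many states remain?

States {p1} cannot be reached from the start state, so discard them.
P0 = {p4} | {p2,p3}.
Split {p2,p3} by δ(·,b) → {p2} and {p3}.
The partition is now stable with 3 blocks: {p4} | {p2} | {p3}.

3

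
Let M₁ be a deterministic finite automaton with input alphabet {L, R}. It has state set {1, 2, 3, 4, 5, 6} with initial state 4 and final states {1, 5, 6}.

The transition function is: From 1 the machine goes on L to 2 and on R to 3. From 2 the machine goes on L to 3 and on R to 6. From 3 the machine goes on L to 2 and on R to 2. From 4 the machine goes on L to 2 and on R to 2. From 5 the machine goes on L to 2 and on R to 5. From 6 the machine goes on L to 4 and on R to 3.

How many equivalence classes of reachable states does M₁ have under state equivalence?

3

States {1,5} cannot be reached from the start state, so discard them.
Initial partition by acceptance: {6} | {2,3,4}.
Refine {2,3,4} on symbol R: members go to different blocks, giving {3,4} and {2}.
The partition is now stable with 3 blocks: {6} | {3,4} | {2}.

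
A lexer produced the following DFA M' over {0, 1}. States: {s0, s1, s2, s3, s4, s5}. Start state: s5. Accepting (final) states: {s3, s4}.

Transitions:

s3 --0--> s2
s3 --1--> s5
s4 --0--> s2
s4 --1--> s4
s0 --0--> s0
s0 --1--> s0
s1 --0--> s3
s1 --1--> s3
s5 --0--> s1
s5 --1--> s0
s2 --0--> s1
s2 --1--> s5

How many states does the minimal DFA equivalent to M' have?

First remove the unreachable states {s4}; 5 states remain.
P0 = {s3} | {s0,s1,s2,s5}.
Split {s0,s1,s2,s5} by δ(·,0) → {s0,s2,s5} and {s1}.
On input 0, block {s0,s2,s5} splits into {s2,s5} and {s0}.
On input 1, block {s2,s5} splits into {s2} and {s5}.
No further refinement is possible. Final partition (5 blocks): {s3} | {s2} | {s1} | {s0} | {s5}.

5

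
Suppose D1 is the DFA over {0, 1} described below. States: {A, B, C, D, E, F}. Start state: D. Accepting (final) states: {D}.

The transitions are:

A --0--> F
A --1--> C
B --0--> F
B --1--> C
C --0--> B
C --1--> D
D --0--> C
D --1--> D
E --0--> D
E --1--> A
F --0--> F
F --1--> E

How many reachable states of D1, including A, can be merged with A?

2

All states are reachable from the start state.
Start with accepting vs non-accepting: {D} | {A,B,C,E,F}.
On input 0, block {A,B,C,E,F} splits into {A,B,C,F} and {E}.
Refine {A,B,C,F} on symbol 1: members go to different blocks, giving {A,B} and {C} and {F}.
The partition is now stable with 5 blocks: {D} | {A,B} | {E} | {C} | {F}.
State A belongs to the block {A,B}, which has 2 states.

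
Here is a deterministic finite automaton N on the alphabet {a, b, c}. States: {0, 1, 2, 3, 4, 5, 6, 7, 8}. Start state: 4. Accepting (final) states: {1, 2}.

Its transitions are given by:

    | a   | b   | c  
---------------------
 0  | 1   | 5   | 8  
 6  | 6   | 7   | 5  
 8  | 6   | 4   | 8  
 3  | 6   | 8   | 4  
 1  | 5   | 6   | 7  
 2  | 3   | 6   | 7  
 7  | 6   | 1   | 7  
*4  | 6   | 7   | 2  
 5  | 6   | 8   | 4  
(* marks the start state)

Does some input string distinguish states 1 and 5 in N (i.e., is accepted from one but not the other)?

Yes

States {0} cannot be reached from the start state, so discard them.
Start with accepting vs non-accepting: {1,2} | {3,4,5,6,7,8}.
On input b, block {3,4,5,6,7,8} splits into {3,4,5,6,8} and {7}.
Refine {3,4,5,6,8} on symbol b: members go to different blocks, giving {3,5,8} and {4,6}.
On input b, block {3,5,8} splits into {3,5} and {8}.
Split {4,6} by δ(·,c) → {4} and {6}.
No further refinement is possible. Final partition (6 blocks): {1,2} | {3,5} | {7} | {4} | {8} | {6}.
1 and 5 end up in different blocks, so they are distinguishable. For instance, the string 'ε' is accepted from only 1.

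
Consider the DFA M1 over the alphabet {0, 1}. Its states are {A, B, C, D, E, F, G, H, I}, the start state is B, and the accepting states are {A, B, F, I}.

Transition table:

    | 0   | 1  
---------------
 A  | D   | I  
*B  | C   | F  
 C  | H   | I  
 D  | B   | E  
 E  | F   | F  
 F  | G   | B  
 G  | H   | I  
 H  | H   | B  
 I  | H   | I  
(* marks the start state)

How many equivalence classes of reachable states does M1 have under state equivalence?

2

First remove the unreachable states {A,D,E}; 6 states remain.
Start with accepting vs non-accepting: {B,F,I} | {C,G,H}.
Stable partition: {B,F,I} | {C,G,H} — 2 equivalence classes.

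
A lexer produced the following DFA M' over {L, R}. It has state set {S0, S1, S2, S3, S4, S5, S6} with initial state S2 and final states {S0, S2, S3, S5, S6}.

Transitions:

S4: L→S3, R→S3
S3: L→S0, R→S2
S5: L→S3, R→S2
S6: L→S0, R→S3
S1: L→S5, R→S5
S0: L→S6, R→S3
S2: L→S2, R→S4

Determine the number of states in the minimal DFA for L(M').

4

States {S1,S5} cannot be reached from the start state, so discard them.
Initial partition by acceptance: {S0,S2,S3,S6} | {S4}.
Split {S0,S2,S3,S6} by δ(·,R) → {S0,S3,S6} and {S2}.
Split {S0,S3,S6} by δ(·,R) → {S0,S6} and {S3}.
No further refinement is possible. Final partition (4 blocks): {S0,S6} | {S4} | {S2} | {S3}.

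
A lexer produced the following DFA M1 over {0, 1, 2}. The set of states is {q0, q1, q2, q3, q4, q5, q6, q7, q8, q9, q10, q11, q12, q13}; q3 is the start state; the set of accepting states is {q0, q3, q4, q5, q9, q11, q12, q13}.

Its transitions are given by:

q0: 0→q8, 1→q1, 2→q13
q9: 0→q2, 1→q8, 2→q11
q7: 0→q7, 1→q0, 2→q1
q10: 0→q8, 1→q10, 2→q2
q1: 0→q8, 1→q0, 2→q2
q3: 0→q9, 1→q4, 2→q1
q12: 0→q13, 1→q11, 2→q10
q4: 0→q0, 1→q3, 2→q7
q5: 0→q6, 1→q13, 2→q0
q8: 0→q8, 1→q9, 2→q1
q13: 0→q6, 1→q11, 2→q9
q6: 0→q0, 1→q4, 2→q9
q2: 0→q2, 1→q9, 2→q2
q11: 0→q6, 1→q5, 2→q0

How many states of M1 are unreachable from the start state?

2

Starting at q3 and following transitions, the reachable set is {q0, q1, q2, q3, q4, q5, q6, q7, q8, q9, q11, q13}. That leaves q10, q12 unreachable — 2 in total.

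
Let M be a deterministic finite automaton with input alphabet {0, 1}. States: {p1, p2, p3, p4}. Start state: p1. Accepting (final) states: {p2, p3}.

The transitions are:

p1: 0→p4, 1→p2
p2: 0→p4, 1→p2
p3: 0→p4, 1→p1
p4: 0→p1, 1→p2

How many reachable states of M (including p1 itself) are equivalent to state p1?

First remove the unreachable states {p3}; 3 states remain.
Start with accepting vs non-accepting: {p2} | {p1,p4}.
No further refinement is possible. Final partition (2 blocks): {p2} | {p1,p4}.
State p1 belongs to the block {p1,p4}, which has 2 states.

2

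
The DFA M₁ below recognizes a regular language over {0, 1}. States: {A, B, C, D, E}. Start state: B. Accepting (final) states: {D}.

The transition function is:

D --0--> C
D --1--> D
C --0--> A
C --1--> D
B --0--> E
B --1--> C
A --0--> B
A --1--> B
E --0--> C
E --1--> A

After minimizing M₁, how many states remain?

Initial partition by acceptance: {D} | {A,B,C,E}.
Split {A,B,C,E} by δ(·,1) → {A,B,E} and {C}.
Refine {A,B,E} on symbol 0: members go to different blocks, giving {A,B} and {E}.
On input 0, block {A,B} splits into {A} and {B}.
The partition is now stable with 5 blocks: {D} | {A} | {C} | {E} | {B}.

5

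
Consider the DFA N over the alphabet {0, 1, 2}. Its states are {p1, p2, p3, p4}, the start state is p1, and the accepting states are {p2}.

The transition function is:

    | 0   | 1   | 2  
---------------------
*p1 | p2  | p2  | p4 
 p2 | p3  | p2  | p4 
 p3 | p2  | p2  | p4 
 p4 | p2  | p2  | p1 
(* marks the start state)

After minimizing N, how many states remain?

2

All states are reachable from the start state.
Initial partition by acceptance: {p2} | {p1,p3,p4}.
No further refinement is possible. Final partition (2 blocks): {p2} | {p1,p3,p4}.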